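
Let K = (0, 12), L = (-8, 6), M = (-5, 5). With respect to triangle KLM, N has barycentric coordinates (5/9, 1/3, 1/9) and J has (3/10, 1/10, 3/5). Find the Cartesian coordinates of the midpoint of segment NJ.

(-158/45, 739/90)

Barycentric coordinates of the midpoint are the average: (77/180, 13/60, 16/45).
Converting: (77/180)·K + (13/60)·L + (16/45)·M = (-158/45, 739/90).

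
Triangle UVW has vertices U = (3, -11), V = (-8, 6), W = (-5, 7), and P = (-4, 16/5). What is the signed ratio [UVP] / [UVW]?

3/5

[UVW] = ½·(3·(6−7) + (-8)·(7−(-11)) + (-5)·(-11−6)) = ½·(-3 − 144 + 85) = -31.
[UVP] = ½·(3·(6−(16/5)) + (-8)·(16/5−(-11)) + (-4)·(-11−6)) = ½·(42/5 − 568/5 + 68) = -93/5, so the ratio is (-93/5)/(-31) = 3/5.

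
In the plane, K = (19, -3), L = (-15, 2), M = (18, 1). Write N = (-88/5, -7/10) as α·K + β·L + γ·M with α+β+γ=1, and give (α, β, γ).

(7/10, 11/10, -4/5)

Signed area of the reference triangle: [KLM] = ½·(19·(2−1) + (-15)·(1−(-3)) + 18·(-3−2)) = ½·(19 − 60 − 90) = -131/2.
[NLM] = ½·((-88/5)·(2−1) + (-15)·(1−(-7/10)) + 18·(-7/10−2)) = ½·(-88/5 − 51/2 − 243/5) = -917/20, so the K-coordinate is (-917/20)/(-131/2) = 7/10.
[KNM] = ½·(19·(-7/10−1) + (-88/5)·(1−(-3)) + 18·(-3−(-7/10))) = ½·(-323/10 − 352/5 − 207/5) = -1441/20, so the L-coordinate is 11/10.
[KLN] = ½·(19·(2−(-7/10)) + (-15)·(-7/10−(-3)) + (-88/5)·(-3−2)) = ½·(513/10 − 69/2 + 88) = 262/5, so the M-coordinate is -4/5.
Check: 7/10 + 11/10 − 4/5 = 1.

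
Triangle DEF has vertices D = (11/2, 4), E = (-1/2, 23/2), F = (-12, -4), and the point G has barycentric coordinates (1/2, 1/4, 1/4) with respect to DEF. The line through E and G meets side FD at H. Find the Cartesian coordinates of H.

Line EG meets FD where the E-coordinate vanishes; zeroing G's E-weight and renormalizing leaves F, D-weights 1/4 : 1/2 → (1/3, 2/3).
So H = (1/3)·F + (2/3)·D = (-1/3, 4/3).

(-1/3, 4/3)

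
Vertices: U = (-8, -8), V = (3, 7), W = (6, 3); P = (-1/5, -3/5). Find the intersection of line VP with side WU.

Barycentric coordinates of P with respect to UVW: (2/5, 1/5, 2/5).
On side WU the V-coordinate is zero; dropping P's V-weight 1/5 and renormalizing the remaining 2/5 : 2/5 gives weights 1/2, 1/2 on W, U.
Q = (1/2)·(6, 3) + (1/2)·(-8, -8) = (-1, -5/2).

(-1, -5/2)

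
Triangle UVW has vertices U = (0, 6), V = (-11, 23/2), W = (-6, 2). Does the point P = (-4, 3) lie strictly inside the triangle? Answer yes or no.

Barycentric coordinates of P: (24/77, -2/77, 5/7).
The three coordinates are positive, negative, positive; a point is interior exactly when all three are positive.

no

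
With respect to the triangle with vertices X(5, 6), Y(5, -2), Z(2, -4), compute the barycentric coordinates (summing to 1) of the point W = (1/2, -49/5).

(-3/5, 1/10, 3/2)

Signed area of the reference triangle: [XYZ] = ½·(5·(-2−(-4)) + 5·(-4−6) + 2·(6−(-2))) = ½·(10 − 50 + 16) = -12.
[WYZ] = ½·((1/2)·(-2−(-4)) + 5·(-4−(-49/5)) + 2·(-49/5−(-2))) = ½·(1 + 29 − 78/5) = 36/5, so the X-coordinate is (36/5)/(-12) = -3/5.
[XWZ] = ½·(5·(-49/5−(-4)) + (1/2)·(-4−6) + 2·(6−(-49/5))) = ½·(-29 − 5 + 158/5) = -6/5, so the Y-coordinate is 1/10.
[XYW] = ½·(5·(-2−(-49/5)) + 5·(-49/5−6) + (1/2)·(6−(-2))) = ½·(39 − 79 + 4) = -18, so the Z-coordinate is 3/2.
Check: -3/5 + 1/10 + 3/2 = 1.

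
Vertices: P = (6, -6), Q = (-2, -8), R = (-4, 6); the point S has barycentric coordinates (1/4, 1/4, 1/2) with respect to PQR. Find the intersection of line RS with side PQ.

(2, -7)

Line RS meets PQ where the R-coordinate vanishes; zeroing S's R-weight and renormalizing leaves P, Q-weights 1/4 : 1/4 → (1/2, 1/2).
So T = (1/2)·P + (1/2)·Q = (2, -7).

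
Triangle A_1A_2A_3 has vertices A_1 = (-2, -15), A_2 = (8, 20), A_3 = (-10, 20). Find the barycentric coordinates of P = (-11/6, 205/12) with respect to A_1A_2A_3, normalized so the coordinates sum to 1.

Signed area of the reference triangle: [A_1A_2A_3] = ½·((-2)·(20−20) + 8·(20−(-15)) + (-10)·(-15−20)) = ½·(0 + 280 + 350) = 315.
[PA_2A_3] = ½·((-11/6)·(20−20) + 8·(20−(205/12)) + (-10)·(205/12−20)) = ½·(0 + 70/3 + 175/6) = 105/4, so the A_1-coordinate is (105/4)/315 = 1/12.
[A_1PA_3] = ½·((-2)·(205/12−20) + (-11/6)·(20−(-15)) + (-10)·(-15−(205/12))) = ½·(35/6 − 385/6 + 1925/6) = 525/4, so the A_2-coordinate is 5/12.
[A_1A_2P] = ½·((-2)·(20−(205/12)) + 8·(205/12−(-15)) + (-11/6)·(-15−20)) = ½·(-35/6 + 770/3 + 385/6) = 315/2, so the A_3-coordinate is 1/2.
Check: 1/12 + 5/12 + 1/2 = 1.

(1/12, 5/12, 1/2)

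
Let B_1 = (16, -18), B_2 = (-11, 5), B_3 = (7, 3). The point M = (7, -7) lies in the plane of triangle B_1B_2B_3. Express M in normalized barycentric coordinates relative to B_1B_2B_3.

(1/2, 1/4, 1/4)

Signed area of the reference triangle: [B_1B_2B_3] = ½·(16·(5−3) + (-11)·(3−(-18)) + 7·(-18−5)) = ½·(32 − 231 − 161) = -180.
[MB_2B_3] = ½·(7·(5−3) + (-11)·(3−(-7)) + 7·(-7−5)) = ½·(14 − 110 − 84) = -90, so the B_1-coordinate is (-90)/(-180) = 1/2.
[B_1MB_3] = ½·(16·(-7−3) + 7·(3−(-18)) + 7·(-18−(-7))) = ½·(-160 + 147 − 77) = -45, so the B_2-coordinate is 1/4.
[B_1B_2M] = ½·(16·(5−(-7)) + (-11)·(-7−(-18)) + 7·(-18−5)) = ½·(192 − 121 − 161) = -45, so the B_3-coordinate is 1/4.
Check: 1/2 + 1/4 + 1/4 = 1.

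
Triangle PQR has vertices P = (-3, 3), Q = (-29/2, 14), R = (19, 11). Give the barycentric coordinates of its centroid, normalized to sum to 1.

(1/3, 1/3, 1/3)

The centroid is the average of the vertices, so each weight is 1/3.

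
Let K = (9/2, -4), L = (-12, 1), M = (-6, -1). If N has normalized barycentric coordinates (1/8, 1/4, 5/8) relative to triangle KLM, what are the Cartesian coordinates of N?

N = (1/8)·K + (1/4)·L + (5/8)·M.
x-coordinate: (1/8)·(9/2) + (1/4)·(-12) + (5/8)·(-6) = -99/16.
y-coordinate: (1/8)·(-4) + (1/4)·1 + (5/8)·(-1) = -7/8.

(-99/16, -7/8)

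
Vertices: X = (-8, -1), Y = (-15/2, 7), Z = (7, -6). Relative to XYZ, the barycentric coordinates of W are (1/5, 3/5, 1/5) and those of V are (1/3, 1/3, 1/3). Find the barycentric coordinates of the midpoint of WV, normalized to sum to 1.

Since both coordinate triples sum to 1, the midpoint's barycentrics are the componentwise average.
(1/5+1/3)/2 = 4/15; similarly 7/15 and 4/15.

(4/15, 7/15, 4/15)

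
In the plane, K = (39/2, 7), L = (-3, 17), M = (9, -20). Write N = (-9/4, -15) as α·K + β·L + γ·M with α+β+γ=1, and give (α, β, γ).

Signed area of the reference triangle: [KLM] = ½·((39/2)·(17−(-20)) + (-3)·(-20−7) + 9·(7−17)) = ½·(1443/2 + 81 − 90) = 1425/4.
[NLM] = ½·((-9/4)·(17−(-20)) + (-3)·(-20−(-15)) + 9·(-15−17)) = ½·(-333/4 + 15 − 288) = -1425/8, so the K-coordinate is (-1425/8)/(1425/4) = -1/2.
[KNM] = ½·((39/2)·(-15−(-20)) + (-9/4)·(-20−7) + 9·(7−(-15))) = ½·(195/2 + 243/4 + 198) = 1425/8, so the L-coordinate is 1/2.
[KLN] = ½·((39/2)·(17−(-15)) + (-3)·(-15−7) + (-9/4)·(7−17)) = ½·(624 + 66 + 45/2) = 1425/4, so the M-coordinate is 1.

(-1/2, 1/2, 1)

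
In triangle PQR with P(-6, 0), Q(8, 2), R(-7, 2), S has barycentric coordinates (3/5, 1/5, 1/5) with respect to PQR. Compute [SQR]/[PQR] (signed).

The signed ratio [SQR]/[PQR] equals the barycentric coordinate of S at vertex P, which is 3/5.

3/5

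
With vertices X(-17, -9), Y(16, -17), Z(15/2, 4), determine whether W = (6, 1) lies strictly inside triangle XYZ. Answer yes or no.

Barycentric coordinates of W: (57/625, 54/625, 514/625).
The three coordinates are positive, positive, positive; a point is interior exactly when all three are positive.

yes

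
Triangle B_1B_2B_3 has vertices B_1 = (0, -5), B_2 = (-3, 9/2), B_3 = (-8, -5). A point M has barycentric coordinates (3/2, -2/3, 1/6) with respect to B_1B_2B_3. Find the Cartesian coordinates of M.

M = (3/2)·B_1 + (-2/3)·B_2 + (1/6)·B_3.
x-coordinate: (3/2)·0 + (-2/3)·(-3) + (1/6)·(-8) = 2/3.
y-coordinate: (3/2)·(-5) + (-2/3)·(9/2) + (1/6)·(-5) = -34/3.

(2/3, -34/3)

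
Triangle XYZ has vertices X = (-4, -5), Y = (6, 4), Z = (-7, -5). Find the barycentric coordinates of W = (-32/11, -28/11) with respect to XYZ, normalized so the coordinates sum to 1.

Signed area of the reference triangle: [XYZ] = ½·((-4)·(4−(-5)) + 6·(-5−(-5)) + (-7)·(-5−4)) = ½·(-36 + 0 + 63) = 27/2.
[WYZ] = ½·((-32/11)·(4−(-5)) + 6·(-5−(-28/11)) + (-7)·(-28/11−4)) = ½·(-288/11 − 162/11 + 504/11) = 27/11, so the X-coordinate is (27/11)/(27/2) = 2/11.
[XWZ] = ½·((-4)·(-28/11−(-5)) + (-32/11)·(-5−(-5)) + (-7)·(-5−(-28/11))) = ½·(-108/11 + 0 + 189/11) = 81/22, so the Y-coordinate is 3/11.
[XYW] = ½·((-4)·(4−(-28/11)) + 6·(-28/11−(-5)) + (-32/11)·(-5−4)) = ½·(-288/11 + 162/11 + 288/11) = 81/11, so the Z-coordinate is 6/11.

(2/11, 3/11, 6/11)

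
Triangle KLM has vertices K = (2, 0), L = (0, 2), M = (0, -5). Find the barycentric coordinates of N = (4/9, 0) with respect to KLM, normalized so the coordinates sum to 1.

(2/9, 5/9, 2/9)

Signed area of the reference triangle: [KLM] = ½·(2·(2−(-5)) + 0·(-5−0) + 0·(0−2)) = ½·(14 + 0 + 0) = 7.
[NLM] = ½·((4/9)·(2−(-5)) + 0·(-5−0) + 0·(0−2)) = ½·(28/9 + 0 + 0) = 14/9, so the K-coordinate is (14/9)/7 = 2/9.
[KNM] = ½·(2·(0−(-5)) + (4/9)·(-5−0) + 0·(0−0)) = ½·(10 − 20/9 + 0) = 35/9, so the L-coordinate is 5/9.
[KLN] = ½·(2·(2−0) + 0·(0−0) + (4/9)·(0−2)) = ½·(4 + 0 − 8/9) = 14/9, so the M-coordinate is 2/9.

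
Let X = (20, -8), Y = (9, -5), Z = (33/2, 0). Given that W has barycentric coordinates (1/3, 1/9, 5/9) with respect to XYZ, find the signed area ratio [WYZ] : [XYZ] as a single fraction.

1/3

The signed ratio [WYZ]/[XYZ] equals the barycentric coordinate of W at vertex X, which is 1/3.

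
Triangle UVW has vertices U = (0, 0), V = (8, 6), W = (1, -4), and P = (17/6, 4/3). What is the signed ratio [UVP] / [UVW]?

[UVW] = ½·(0·(6−(-4)) + 8·(-4−0) + 1·(0−6)) = ½·(0 − 32 − 6) = -19.
[UVP] = ½·(0·(6−(4/3)) + 8·(4/3−0) + (17/6)·(0−6)) = ½·(0 + 32/3 − 17) = -19/6, so the ratio is (-19/6)/(-19) = 1/6.

1/6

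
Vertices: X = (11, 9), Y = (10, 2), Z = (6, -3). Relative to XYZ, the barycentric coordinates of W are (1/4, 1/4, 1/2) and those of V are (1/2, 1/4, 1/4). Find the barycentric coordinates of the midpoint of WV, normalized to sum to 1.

(3/8, 1/4, 3/8)

Since both coordinate triples sum to 1, the midpoint's barycentrics are the componentwise average.
(1/4+1/2)/2 = 3/8; similarly 1/4 and 3/8.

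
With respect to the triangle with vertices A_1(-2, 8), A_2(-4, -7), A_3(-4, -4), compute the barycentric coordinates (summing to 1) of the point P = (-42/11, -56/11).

(1/11, 8/11, 2/11)

Signed area of the reference triangle: [A_1A_2A_3] = ½·((-2)·(-7−(-4)) + (-4)·(-4−8) + (-4)·(8−(-7))) = ½·(6 + 48 − 60) = -3.
[PA_2A_3] = ½·((-42/11)·(-7−(-4)) + (-4)·(-4−(-56/11)) + (-4)·(-56/11−(-7))) = ½·(126/11 − 48/11 − 84/11) = -3/11, so the A_1-coordinate is (-3/11)/(-3) = 1/11.
[A_1PA_3] = ½·((-2)·(-56/11−(-4)) + (-42/11)·(-4−8) + (-4)·(8−(-56/11))) = ½·(24/11 + 504/11 − 576/11) = -24/11, so the A_2-coordinate is 8/11.
[A_1A_2P] = ½·((-2)·(-7−(-56/11)) + (-4)·(-56/11−8) + (-42/11)·(8−(-7))) = ½·(42/11 + 576/11 − 630/11) = -6/11, so the A_3-coordinate is 2/11.
Check: 1/11 + 8/11 + 2/11 = 1.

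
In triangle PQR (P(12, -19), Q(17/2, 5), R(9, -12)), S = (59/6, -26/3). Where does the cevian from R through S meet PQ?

Barycentric coordinates of S with respect to PQR: (1/3, 1/3, 1/3).
On side PQ the R-coordinate is zero; dropping S's R-weight 1/3 and renormalizing the remaining 1/3 : 1/3 gives weights 1/2, 1/2 on P, Q.
T = (1/2)·(12, -19) + (1/2)·(17/2, 5) = (41/4, -7).

(41/4, -7)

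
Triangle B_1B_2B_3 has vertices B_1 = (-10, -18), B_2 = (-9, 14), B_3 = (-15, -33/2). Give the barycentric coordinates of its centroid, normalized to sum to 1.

(1/3, 1/3, 1/3)

The centroid is the average of the vertices, so each weight is 1/3.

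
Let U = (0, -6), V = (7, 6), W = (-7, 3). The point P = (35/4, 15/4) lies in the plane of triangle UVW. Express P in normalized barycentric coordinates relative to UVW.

Signed area of the reference triangle: [UVW] = ½·(0·(6−3) + 7·(3−(-6)) + (-7)·(-6−6)) = ½·(0 + 63 + 84) = 147/2.
[PVW] = ½·((35/4)·(6−3) + 7·(3−(15/4)) + (-7)·(15/4−6)) = ½·(105/4 − 21/4 + 63/4) = 147/8, so the U-coordinate is (147/8)/(147/2) = 1/4.
[UPW] = ½·(0·(15/4−3) + (35/4)·(3−(-6)) + (-7)·(-6−(15/4))) = ½·(0 + 315/4 + 273/4) = 147/2, so the V-coordinate is 1.
[UVP] = ½·(0·(6−(15/4)) + 7·(15/4−(-6)) + (35/4)·(-6−6)) = ½·(0 + 273/4 − 105) = -147/8, so the W-coordinate is -1/4.
Check: 1/4 + 1 − 1/4 = 1.

(1/4, 1, -1/4)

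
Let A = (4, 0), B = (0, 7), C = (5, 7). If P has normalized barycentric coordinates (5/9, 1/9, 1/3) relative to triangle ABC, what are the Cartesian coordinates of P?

P = (5/9)·A + (1/9)·B + (1/3)·C.
x-coordinate: (5/9)·4 + (1/9)·0 + (1/3)·5 = 35/9.
y-coordinate: (5/9)·0 + (1/9)·7 + (1/3)·7 = 28/9.

(35/9, 28/9)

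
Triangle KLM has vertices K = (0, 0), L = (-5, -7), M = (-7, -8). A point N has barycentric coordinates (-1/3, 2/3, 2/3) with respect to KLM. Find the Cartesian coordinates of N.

N = (-1/3)·K + (2/3)·L + (2/3)·M.
x-coordinate: (-1/3)·0 + (2/3)·(-5) + (2/3)·(-7) = -8.
y-coordinate: (-1/3)·0 + (2/3)·(-7) + (2/3)·(-8) = -10.

(-8, -10)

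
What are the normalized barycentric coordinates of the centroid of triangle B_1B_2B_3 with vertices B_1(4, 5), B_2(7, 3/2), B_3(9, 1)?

The centroid is the average of the vertices, so each weight is 1/3.

(1/3, 1/3, 1/3)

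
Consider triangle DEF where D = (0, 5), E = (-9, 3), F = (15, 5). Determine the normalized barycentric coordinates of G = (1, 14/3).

Signed area of the reference triangle: [DEF] = ½·(0·(3−5) + (-9)·(5−5) + 15·(5−3)) = ½·(0 + 0 + 30) = 15.
[GEF] = ½·(1·(3−5) + (-9)·(5−(14/3)) + 15·(14/3−3)) = ½·(-2 − 3 + 25) = 10, so the D-coordinate is 10/15 = 2/3.
[DGF] = ½·(0·(14/3−5) + 1·(5−5) + 15·(5−(14/3))) = ½·(0 + 0 + 5) = 5/2, so the E-coordinate is 1/6.
[DEG] = ½·(0·(3−(14/3)) + (-9)·(14/3−5) + 1·(5−3)) = ½·(0 + 3 + 2) = 5/2, so the F-coordinate is 1/6.

(2/3, 1/6, 1/6)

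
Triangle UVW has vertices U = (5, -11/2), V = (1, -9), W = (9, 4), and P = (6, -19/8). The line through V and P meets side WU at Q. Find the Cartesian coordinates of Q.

Barycentric coordinates of P with respect to UVW: (1/2, 1/8, 3/8).
On side WU the V-coordinate is zero; dropping P's V-weight 1/8 and renormalizing the remaining 3/8 : 1/2 gives weights 3/7, 4/7 on W, U.
Q = (3/7)·(9, 4) + (4/7)·(5, -11/2) = (47/7, -10/7).

(47/7, -10/7)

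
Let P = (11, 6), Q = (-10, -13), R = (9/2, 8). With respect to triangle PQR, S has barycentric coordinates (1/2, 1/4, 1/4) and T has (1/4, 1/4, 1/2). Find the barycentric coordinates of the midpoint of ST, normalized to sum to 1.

(3/8, 1/4, 3/8)

Since both coordinate triples sum to 1, the midpoint's barycentrics are the componentwise average.
(1/2+1/4)/2 = 3/8; similarly 1/4 and 3/8.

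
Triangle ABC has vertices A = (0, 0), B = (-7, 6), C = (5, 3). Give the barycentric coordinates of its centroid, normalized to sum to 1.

(1/3, 1/3, 1/3)

The centroid is the average of the vertices, so each weight is 1/3.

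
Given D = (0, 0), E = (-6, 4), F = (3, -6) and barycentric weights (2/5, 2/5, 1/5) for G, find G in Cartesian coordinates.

G = (2/5)·D + (2/5)·E + (1/5)·F.
x-coordinate: (2/5)·0 + (2/5)·(-6) + (1/5)·3 = -9/5.
y-coordinate: (2/5)·0 + (2/5)·4 + (1/5)·(-6) = 2/5.

(-9/5, 2/5)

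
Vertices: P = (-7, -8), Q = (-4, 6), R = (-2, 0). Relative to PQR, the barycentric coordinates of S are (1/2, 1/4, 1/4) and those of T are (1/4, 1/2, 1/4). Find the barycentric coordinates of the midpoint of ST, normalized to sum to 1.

Since both coordinate triples sum to 1, the midpoint's barycentrics are the componentwise average.
(1/2+1/4)/2 = 3/8; similarly 3/8 and 1/4.

(3/8, 3/8, 1/4)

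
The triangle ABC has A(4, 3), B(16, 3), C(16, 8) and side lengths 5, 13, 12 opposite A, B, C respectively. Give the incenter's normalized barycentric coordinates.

The incenter has barycentric coordinates proportional to the opposite side lengths: (5 : 13 : 12).
Normalizing by 5+13+12 = 30 gives (1/6, 13/30, 2/5).

(1/6, 13/30, 2/5)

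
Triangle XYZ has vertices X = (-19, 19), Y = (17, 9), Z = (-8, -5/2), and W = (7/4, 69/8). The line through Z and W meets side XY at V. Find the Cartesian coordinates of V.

Barycentric coordinates of W with respect to XYZ: (1/4, 1/2, 1/4).
On side XY the Z-coordinate is zero; dropping W's Z-weight 1/4 and renormalizing the remaining 1/4 : 1/2 gives weights 1/3, 2/3 on X, Y.
V = (1/3)·(-19, 19) + (2/3)·(17, 9) = (5, 37/3).

(5, 37/3)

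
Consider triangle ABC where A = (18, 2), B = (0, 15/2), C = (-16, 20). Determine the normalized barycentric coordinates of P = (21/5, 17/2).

(1/2, 1/5, 3/10)

Signed area of the reference triangle: [ABC] = ½·(18·(15/2−20) + 0·(20−2) + (-16)·(2−(15/2))) = ½·(-225 + 0 + 88) = -137/2.
[PBC] = ½·((21/5)·(15/2−20) + 0·(20−(17/2)) + (-16)·(17/2−(15/2))) = ½·(-105/2 + 0 − 16) = -137/4, so the A-coordinate is (-137/4)/(-137/2) = 1/2.
[APC] = ½·(18·(17/2−20) + (21/5)·(20−2) + (-16)·(2−(17/2))) = ½·(-207 + 378/5 + 104) = -137/10, so the B-coordinate is 1/5.
[ABP] = ½·(18·(15/2−(17/2)) + 0·(17/2−2) + (21/5)·(2−(15/2))) = ½·(-18 + 0 − 231/10) = -411/20, so the C-coordinate is 3/10.
Check: 1/2 + 1/5 + 3/10 = 1.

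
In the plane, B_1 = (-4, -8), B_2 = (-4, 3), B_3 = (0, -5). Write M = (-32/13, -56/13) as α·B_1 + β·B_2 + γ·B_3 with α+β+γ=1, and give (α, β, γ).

(5/13, 3/13, 5/13)

Signed area of the reference triangle: [B_1B_2B_3] = ½·((-4)·(3−(-5)) + (-4)·(-5−(-8)) + 0·(-8−3)) = ½·(-32 − 12 + 0) = -22.
[MB_2B_3] = ½·((-32/13)·(3−(-5)) + (-4)·(-5−(-56/13)) + 0·(-56/13−3)) = ½·(-256/13 + 36/13 + 0) = -110/13, so the B_1-coordinate is (-110/13)/(-22) = 5/13.
[B_1MB_3] = ½·((-4)·(-56/13−(-5)) + (-32/13)·(-5−(-8)) + 0·(-8−(-56/13))) = ½·(-36/13 − 96/13 + 0) = -66/13, so the B_2-coordinate is 3/13.
[B_1B_2M] = ½·((-4)·(3−(-56/13)) + (-4)·(-56/13−(-8)) + (-32/13)·(-8−3)) = ½·(-380/13 − 192/13 + 352/13) = -110/13, so the B_3-coordinate is 5/13.
Check: 5/13 + 3/13 + 5/13 = 1.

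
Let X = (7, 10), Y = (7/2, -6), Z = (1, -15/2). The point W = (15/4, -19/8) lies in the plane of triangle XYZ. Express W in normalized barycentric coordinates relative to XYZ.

(1/4, 1/2, 1/4)

Signed area of the reference triangle: [XYZ] = ½·(7·(-6−(-15/2)) + (7/2)·(-15/2−10) + 1·(10−(-6))) = ½·(21/2 − 245/4 + 16) = -139/8.
[WYZ] = ½·((15/4)·(-6−(-15/2)) + (7/2)·(-15/2−(-19/8)) + 1·(-19/8−(-6))) = ½·(45/8 − 287/16 + 29/8) = -139/32, so the X-coordinate is (-139/32)/(-139/8) = 1/4.
[XWZ] = ½·(7·(-19/8−(-15/2)) + (15/4)·(-15/2−10) + 1·(10−(-19/8))) = ½·(287/8 − 525/8 + 99/8) = -139/16, so the Y-coordinate is 1/2.
[XYW] = ½·(7·(-6−(-19/8)) + (7/2)·(-19/8−10) + (15/4)·(10−(-6))) = ½·(-203/8 − 693/16 + 60) = -139/32, so the Z-coordinate is 1/4.
Check: 1/4 + 1/2 + 1/4 = 1.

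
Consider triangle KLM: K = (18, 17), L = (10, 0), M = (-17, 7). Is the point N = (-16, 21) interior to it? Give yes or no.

Barycentric coordinates of N: (77/103, -96/103, 122/103).
The three coordinates are positive, negative, positive; a point is interior exactly when all three are positive.

no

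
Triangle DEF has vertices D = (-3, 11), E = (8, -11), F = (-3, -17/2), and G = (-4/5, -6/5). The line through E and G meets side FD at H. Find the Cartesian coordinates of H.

(-3, 5/4)

Barycentric coordinates of G with respect to DEF: (2/5, 1/5, 2/5).
On side FD the E-coordinate is zero; dropping G's E-weight 1/5 and renormalizing the remaining 2/5 : 2/5 gives weights 1/2, 1/2 on F, D.
H = (1/2)·(-3, -17/2) + (1/2)·(-3, 11) = (-3, 5/4).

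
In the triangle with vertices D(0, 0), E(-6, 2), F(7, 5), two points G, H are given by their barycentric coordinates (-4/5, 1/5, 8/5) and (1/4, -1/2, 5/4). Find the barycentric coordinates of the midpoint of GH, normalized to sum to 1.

Since both coordinate triples sum to 1, the midpoint's barycentrics are the componentwise average.
(-4/5+1/4)/2 = -11/40; similarly -3/20 and 57/40.

(-11/40, -3/20, 57/40)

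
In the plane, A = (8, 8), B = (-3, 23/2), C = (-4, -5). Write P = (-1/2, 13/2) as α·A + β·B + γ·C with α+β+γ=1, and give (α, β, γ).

Signed area of the reference triangle: [ABC] = ½·(8·(23/2−(-5)) + (-3)·(-5−8) + (-4)·(8−(23/2))) = ½·(132 + 39 + 14) = 185/2.
[PBC] = ½·((-1/2)·(23/2−(-5)) + (-3)·(-5−(13/2)) + (-4)·(13/2−(23/2))) = ½·(-33/4 + 69/2 + 20) = 185/8, so the A-coordinate is (185/8)/(185/2) = 1/4.
[APC] = ½·(8·(13/2−(-5)) + (-1/2)·(-5−8) + (-4)·(8−(13/2))) = ½·(92 + 13/2 − 6) = 185/4, so the B-coordinate is 1/2.
[ABP] = ½·(8·(23/2−(13/2)) + (-3)·(13/2−8) + (-1/2)·(8−(23/2))) = ½·(40 + 9/2 + 7/4) = 185/8, so the C-coordinate is 1/4.
Check: 1/4 + 1/2 + 1/4 = 1.

(1/4, 1/2, 1/4)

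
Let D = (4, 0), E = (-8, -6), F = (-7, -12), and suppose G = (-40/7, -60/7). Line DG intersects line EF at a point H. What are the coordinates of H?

Barycentric coordinates of G with respect to DEF: (1/7, 2/7, 4/7).
On side EF the D-coordinate is zero; dropping G's D-weight 1/7 and renormalizing the remaining 2/7 : 4/7 gives weights 1/3, 2/3 on E, F.
H = (1/3)·(-8, -6) + (2/3)·(-7, -12) = (-22/3, -10).

(-22/3, -10)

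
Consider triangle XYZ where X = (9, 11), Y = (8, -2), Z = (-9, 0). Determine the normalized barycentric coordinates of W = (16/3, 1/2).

(1/6, 2/3, 1/6)

Signed area of the reference triangle: [XYZ] = ½·(9·(-2−0) + 8·(0−11) + (-9)·(11−(-2))) = ½·(-18 − 88 − 117) = -223/2.
[WYZ] = ½·((16/3)·(-2−0) + 8·(0−(1/2)) + (-9)·(1/2−(-2))) = ½·(-32/3 − 4 − 45/2) = -223/12, so the X-coordinate is (-223/12)/(-223/2) = 1/6.
[XWZ] = ½·(9·(1/2−0) + (16/3)·(0−11) + (-9)·(11−(1/2))) = ½·(9/2 − 176/3 − 189/2) = -223/3, so the Y-coordinate is 2/3.
[XYW] = ½·(9·(-2−(1/2)) + 8·(1/2−11) + (16/3)·(11−(-2))) = ½·(-45/2 − 84 + 208/3) = -223/12, so the Z-coordinate is 1/6.
Check: 1/6 + 2/3 + 1/6 = 1.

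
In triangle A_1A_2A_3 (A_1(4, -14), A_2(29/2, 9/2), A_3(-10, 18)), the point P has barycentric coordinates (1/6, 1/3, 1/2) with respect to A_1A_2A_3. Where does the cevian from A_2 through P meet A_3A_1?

Line A_2P meets A_3A_1 where the A_2-coordinate vanishes; zeroing P's A_2-weight and renormalizing leaves A_3, A_1-weights 1/2 : 1/6 → (3/4, 1/4).
So Q = (3/4)·A_3 + (1/4)·A_1 = (-13/2, 10).

(-13/2, 10)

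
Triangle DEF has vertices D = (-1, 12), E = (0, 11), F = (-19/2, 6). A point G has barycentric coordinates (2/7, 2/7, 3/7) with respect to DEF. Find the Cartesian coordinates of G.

(-61/14, 64/7)

G = (2/7)·D + (2/7)·E + (3/7)·F.
x-coordinate: (2/7)·(-1) + (2/7)·0 + (3/7)·(-19/2) = -61/14.
y-coordinate: (2/7)·12 + (2/7)·11 + (3/7)·6 = 64/7.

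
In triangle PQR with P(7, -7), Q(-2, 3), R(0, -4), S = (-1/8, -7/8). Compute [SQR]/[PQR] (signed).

1/8

[PQR] = ½·(7·(3−(-4)) + (-2)·(-4−(-7)) + 0·(-7−3)) = ½·(49 − 6 + 0) = 43/2.
[SQR] = ½·((-1/8)·(3−(-4)) + (-2)·(-4−(-7/8)) + 0·(-7/8−3)) = ½·(-7/8 + 25/4 + 0) = 43/16, so the ratio is (43/16)/(43/2) = 1/8.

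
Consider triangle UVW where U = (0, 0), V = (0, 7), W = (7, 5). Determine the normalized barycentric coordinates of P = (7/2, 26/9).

(4/9, 1/18, 1/2)

Signed area of the reference triangle: [UVW] = ½·(0·(7−5) + 0·(5−0) + 7·(0−7)) = ½·(0 + 0 − 49) = -49/2.
[PVW] = ½·((7/2)·(7−5) + 0·(5−(26/9)) + 7·(26/9−7)) = ½·(7 + 0 − 259/9) = -98/9, so the U-coordinate is (-98/9)/(-49/2) = 4/9.
[UPW] = ½·(0·(26/9−5) + (7/2)·(5−0) + 7·(0−(26/9))) = ½·(0 + 35/2 − 182/9) = -49/36, so the V-coordinate is 1/18.
[UVP] = ½·(0·(7−(26/9)) + 0·(26/9−0) + (7/2)·(0−7)) = ½·(0 + 0 − 49/2) = -49/4, so the W-coordinate is 1/2.
Check: 4/9 + 1/18 + 1/2 = 1.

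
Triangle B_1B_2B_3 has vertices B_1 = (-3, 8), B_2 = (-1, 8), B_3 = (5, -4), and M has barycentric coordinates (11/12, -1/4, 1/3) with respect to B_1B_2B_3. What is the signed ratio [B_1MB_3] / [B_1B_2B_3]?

-1/4

The signed ratio [B_1MB_3]/[B_1B_2B_3] equals the barycentric coordinate of M at vertex B_2, which is -1/4.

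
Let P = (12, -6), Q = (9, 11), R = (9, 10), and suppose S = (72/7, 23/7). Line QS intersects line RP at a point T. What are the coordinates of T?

(21/2, 2)

Barycentric coordinates of S with respect to PQR: (3/7, 1/7, 3/7).
On side RP the Q-coordinate is zero; dropping S's Q-weight 1/7 and renormalizing the remaining 3/7 : 3/7 gives weights 1/2, 1/2 on R, P.
T = (1/2)·(9, 10) + (1/2)·(12, -6) = (21/2, 2).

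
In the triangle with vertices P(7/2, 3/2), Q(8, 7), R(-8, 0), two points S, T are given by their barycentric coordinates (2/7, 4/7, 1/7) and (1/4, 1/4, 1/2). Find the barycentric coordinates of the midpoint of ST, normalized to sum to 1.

(15/56, 23/56, 9/28)

Since both coordinate triples sum to 1, the midpoint's barycentrics are the componentwise average.
(2/7+1/4)/2 = 15/56; similarly 23/56 and 9/28.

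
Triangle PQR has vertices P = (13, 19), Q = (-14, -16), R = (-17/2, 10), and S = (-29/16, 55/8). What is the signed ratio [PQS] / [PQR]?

3/8

[PQR] = ½·(13·(-16−10) + (-14)·(10−19) + (-17/2)·(19−(-16))) = ½·(-338 + 126 − 595/2) = -1019/4.
[PQS] = ½·(13·(-16−(55/8)) + (-14)·(55/8−19) + (-29/16)·(19−(-16))) = ½·(-2379/8 + 679/4 − 1015/16) = -3057/32, so the ratio is (-3057/32)/(-1019/4) = 3/8.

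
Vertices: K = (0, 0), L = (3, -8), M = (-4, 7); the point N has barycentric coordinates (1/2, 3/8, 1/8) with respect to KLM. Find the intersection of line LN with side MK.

(-4/5, 7/5)

Line LN meets MK where the L-coordinate vanishes; zeroing N's L-weight and renormalizing leaves M, K-weights 1/8 : 1/2 → (1/5, 4/5).
So J = (1/5)·M + (4/5)·K = (-4/5, 7/5).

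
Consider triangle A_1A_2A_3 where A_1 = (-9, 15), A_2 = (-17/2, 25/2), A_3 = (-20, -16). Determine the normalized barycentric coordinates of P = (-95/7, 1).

(2/7, 2/7, 3/7)

Signed area of the reference triangle: [A_1A_2A_3] = ½·((-9)·(25/2−(-16)) + (-17/2)·(-16−15) + (-20)·(15−(25/2))) = ½·(-513/2 + 527/2 − 50) = -43/2.
[PA_2A_3] = ½·((-95/7)·(25/2−(-16)) + (-17/2)·(-16−1) + (-20)·(1−(25/2))) = ½·(-5415/14 + 289/2 + 230) = -43/7, so the A_1-coordinate is (-43/7)/(-43/2) = 2/7.
[A_1PA_3] = ½·((-9)·(1−(-16)) + (-95/7)·(-16−15) + (-20)·(15−1)) = ½·(-153 + 2945/7 − 280) = -43/7, so the A_2-coordinate is 2/7.
[A_1A_2P] = ½·((-9)·(25/2−1) + (-17/2)·(1−15) + (-95/7)·(15−(25/2))) = ½·(-207/2 + 119 − 475/14) = -129/14, so the A_3-coordinate is 3/7.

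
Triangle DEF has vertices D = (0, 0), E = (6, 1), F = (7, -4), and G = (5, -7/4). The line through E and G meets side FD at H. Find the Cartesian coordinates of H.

Barycentric coordinates of G with respect to DEF: (1/4, 1/4, 1/2).
On side FD the E-coordinate is zero; dropping G's E-weight 1/4 and renormalizing the remaining 1/2 : 1/4 gives weights 2/3, 1/3 on F, D.
H = (2/3)·(7, -4) + (1/3)·(0, 0) = (14/3, -8/3).

(14/3, -8/3)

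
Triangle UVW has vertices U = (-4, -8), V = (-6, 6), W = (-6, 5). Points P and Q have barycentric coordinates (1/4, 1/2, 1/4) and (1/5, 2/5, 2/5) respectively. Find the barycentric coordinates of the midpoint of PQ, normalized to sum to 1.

(9/40, 9/20, 13/40)

Since both coordinate triples sum to 1, the midpoint's barycentrics are the componentwise average.
(1/4+1/5)/2 = 9/40; similarly 9/20 and 13/40.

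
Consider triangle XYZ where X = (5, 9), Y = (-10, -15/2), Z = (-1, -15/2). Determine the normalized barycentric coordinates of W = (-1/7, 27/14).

Signed area of the reference triangle: [XYZ] = ½·(5·(-15/2−(-15/2)) + (-10)·(-15/2−9) + (-1)·(9−(-15/2))) = ½·(0 + 165 − 33/2) = 297/4.
[WYZ] = ½·((-1/7)·(-15/2−(-15/2)) + (-10)·(-15/2−(27/14)) + (-1)·(27/14−(-15/2))) = ½·(0 + 660/7 − 66/7) = 297/7, so the X-coordinate is (297/7)/(297/4) = 4/7.
[XWZ] = ½·(5·(27/14−(-15/2)) + (-1/7)·(-15/2−9) + (-1)·(9−(27/14))) = ½·(330/7 + 33/14 − 99/14) = 297/14, so the Y-coordinate is 2/7.
[XYW] = ½·(5·(-15/2−(27/14)) + (-10)·(27/14−9) + (-1/7)·(9−(-15/2))) = ½·(-330/7 + 495/7 − 33/14) = 297/28, so the Z-coordinate is 1/7.

(4/7, 2/7, 1/7)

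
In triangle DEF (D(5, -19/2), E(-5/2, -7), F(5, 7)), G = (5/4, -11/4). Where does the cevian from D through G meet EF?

Barycentric coordinates of G with respect to DEF: (1/6, 1/2, 1/3).
On side EF the D-coordinate is zero; dropping G's D-weight 1/6 and renormalizing the remaining 1/2 : 1/3 gives weights 3/5, 2/5 on E, F.
H = (3/5)·(-5/2, -7) + (2/5)·(5, 7) = (1/2, -7/5).

(1/2, -7/5)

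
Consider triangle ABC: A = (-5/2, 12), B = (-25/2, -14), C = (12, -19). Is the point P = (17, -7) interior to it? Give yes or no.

no

Barycentric coordinates of P: (319/687, -329/687, 697/687).
The three coordinates are positive, negative, positive; a point is interior exactly when all three are positive.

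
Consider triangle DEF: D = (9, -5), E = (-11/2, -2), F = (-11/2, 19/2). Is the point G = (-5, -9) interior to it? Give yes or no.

Barycentric coordinates of G: (1/29, 36/23, -400/667).
The three coordinates are positive, positive, negative; a point is interior exactly when all three are positive.

no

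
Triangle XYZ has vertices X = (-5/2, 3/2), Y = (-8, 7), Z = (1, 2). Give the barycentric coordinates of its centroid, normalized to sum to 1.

(1/3, 1/3, 1/3)

The centroid is the average of the vertices, so each weight is 1/3.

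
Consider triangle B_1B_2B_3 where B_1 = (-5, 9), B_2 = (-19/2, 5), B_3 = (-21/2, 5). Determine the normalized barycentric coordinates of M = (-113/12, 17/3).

Signed area of the reference triangle: [B_1B_2B_3] = ½·((-5)·(5−5) + (-19/2)·(5−9) + (-21/2)·(9−5)) = ½·(0 + 38 − 42) = -2.
[MB_2B_3] = ½·((-113/12)·(5−5) + (-19/2)·(5−(17/3)) + (-21/2)·(17/3−5)) = ½·(0 + 19/3 − 7) = -1/3, so the B_1-coordinate is (-1/3)/(-2) = 1/6.
[B_1MB_3] = ½·((-5)·(17/3−5) + (-113/12)·(5−9) + (-21/2)·(9−(17/3))) = ½·(-10/3 + 113/3 − 35) = -1/3, so the B_2-coordinate is 1/6.
[B_1B_2M] = ½·((-5)·(5−(17/3)) + (-19/2)·(17/3−9) + (-113/12)·(9−5)) = ½·(10/3 + 95/3 − 113/3) = -4/3, so the B_3-coordinate is 2/3.

(1/6, 1/6, 2/3)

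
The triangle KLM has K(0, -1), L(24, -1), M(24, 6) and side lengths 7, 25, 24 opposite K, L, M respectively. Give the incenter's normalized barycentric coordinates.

(1/8, 25/56, 3/7)

The incenter has barycentric coordinates proportional to the opposite side lengths: (7 : 25 : 24).
Normalizing by 7+25+24 = 56 gives (1/8, 25/56, 3/7).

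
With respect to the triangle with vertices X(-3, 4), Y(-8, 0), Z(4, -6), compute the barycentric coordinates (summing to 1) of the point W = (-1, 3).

(1, -1/6, 1/6)

Signed area of the reference triangle: [XYZ] = ½·((-3)·(0−(-6)) + (-8)·(-6−4) + 4·(4−0)) = ½·(-18 + 80 + 16) = 39.
[WYZ] = ½·((-1)·(0−(-6)) + (-8)·(-6−3) + 4·(3−0)) = ½·(-6 + 72 + 12) = 39, so the X-coordinate is 39/39 = 1.
[XWZ] = ½·((-3)·(3−(-6)) + (-1)·(-6−4) + 4·(4−3)) = ½·(-27 + 10 + 4) = -13/2, so the Y-coordinate is -1/6.
[XYW] = ½·((-3)·(0−3) + (-8)·(3−4) + (-1)·(4−0)) = ½·(9 + 8 − 4) = 13/2, so the Z-coordinate is 1/6.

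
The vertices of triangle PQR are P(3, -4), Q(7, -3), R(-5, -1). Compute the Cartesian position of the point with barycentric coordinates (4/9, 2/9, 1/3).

(11/9, -25/9)

S = (4/9)·P + (2/9)·Q + (1/3)·R.
x-coordinate: (4/9)·3 + (2/9)·7 + (1/3)·(-5) = 11/9.
y-coordinate: (4/9)·(-4) + (2/9)·(-3) + (1/3)·(-1) = -25/9.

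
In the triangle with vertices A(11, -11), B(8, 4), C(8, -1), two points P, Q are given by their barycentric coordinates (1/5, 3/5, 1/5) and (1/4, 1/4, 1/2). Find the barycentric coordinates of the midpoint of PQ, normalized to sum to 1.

Since both coordinate triples sum to 1, the midpoint's barycentrics are the componentwise average.
(1/5+1/4)/2 = 9/40; similarly 17/40 and 7/20.

(9/40, 17/40, 7/20)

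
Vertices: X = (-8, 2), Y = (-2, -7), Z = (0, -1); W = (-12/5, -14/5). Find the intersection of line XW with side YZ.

Barycentric coordinates of W with respect to XYZ: (1/5, 2/5, 2/5).
On side YZ the X-coordinate is zero; dropping W's X-weight 1/5 and renormalizing the remaining 2/5 : 2/5 gives weights 1/2, 1/2 on Y, Z.
V = (1/2)·(-2, -7) + (1/2)·(0, -1) = (-1, -4).

(-1, -4)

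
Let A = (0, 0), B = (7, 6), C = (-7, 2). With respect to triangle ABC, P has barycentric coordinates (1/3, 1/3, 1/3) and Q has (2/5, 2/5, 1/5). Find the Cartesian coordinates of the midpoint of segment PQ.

(7/10, 41/15)

Barycentric coordinates of the midpoint are the average: (11/30, 11/30, 4/15).
Converting: (11/30)·A + (11/30)·B + (4/15)·C = (7/10, 41/15).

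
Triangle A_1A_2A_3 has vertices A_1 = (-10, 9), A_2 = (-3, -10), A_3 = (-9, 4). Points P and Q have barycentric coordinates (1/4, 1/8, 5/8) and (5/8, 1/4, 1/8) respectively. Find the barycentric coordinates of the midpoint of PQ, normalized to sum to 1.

Since both coordinate triples sum to 1, the midpoint's barycentrics are the componentwise average.
(1/4+5/8)/2 = 7/16; similarly 3/16 and 3/8.

(7/16, 3/16, 3/8)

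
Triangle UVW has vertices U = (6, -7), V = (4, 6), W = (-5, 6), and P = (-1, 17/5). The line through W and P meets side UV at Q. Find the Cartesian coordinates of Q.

Barycentric coordinates of P with respect to UVW: (1/5, 1/5, 3/5).
On side UV the W-coordinate is zero; dropping P's W-weight 3/5 and renormalizing the remaining 1/5 : 1/5 gives weights 1/2, 1/2 on U, V.
Q = (1/2)·(6, -7) + (1/2)·(4, 6) = (5, -1/2).

(5, -1/2)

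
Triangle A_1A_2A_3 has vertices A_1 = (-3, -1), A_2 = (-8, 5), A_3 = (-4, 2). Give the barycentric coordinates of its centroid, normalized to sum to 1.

The centroid is the average of the vertices, so each weight is 1/3.

(1/3, 1/3, 1/3)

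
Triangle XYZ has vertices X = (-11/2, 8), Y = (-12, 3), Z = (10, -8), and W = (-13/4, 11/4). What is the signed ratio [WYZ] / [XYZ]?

[XYZ] = ½·((-11/2)·(3−(-8)) + (-12)·(-8−8) + 10·(8−3)) = ½·(-121/2 + 192 + 50) = 363/4.
[WYZ] = ½·((-13/4)·(3−(-8)) + (-12)·(-8−(11/4)) + 10·(11/4−3)) = ½·(-143/4 + 129 − 5/2) = 363/8, so the ratio is (363/8)/(363/4) = 1/2.

1/2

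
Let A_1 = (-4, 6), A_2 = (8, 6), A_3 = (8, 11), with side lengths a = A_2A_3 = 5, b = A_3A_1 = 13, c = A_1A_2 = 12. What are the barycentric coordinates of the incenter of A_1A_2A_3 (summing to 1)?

(1/6, 13/30, 2/5)

The incenter has barycentric coordinates proportional to the opposite side lengths: (5 : 13 : 12).
Normalizing by 5+13+12 = 30 gives (1/6, 13/30, 2/5).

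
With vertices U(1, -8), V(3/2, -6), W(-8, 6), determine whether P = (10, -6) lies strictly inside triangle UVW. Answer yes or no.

no

Barycentric coordinates of P: (-102/25, 144/25, -17/25).
The three coordinates are negative, positive, negative; a point is interior exactly when all three are positive.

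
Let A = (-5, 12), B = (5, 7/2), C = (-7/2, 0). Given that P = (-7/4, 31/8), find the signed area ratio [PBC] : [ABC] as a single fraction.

[ABC] = ½·((-5)·(7/2−0) + 5·(0−12) + (-7/2)·(12−(7/2))) = ½·(-35/2 − 60 − 119/4) = -429/8.
[PBC] = ½·((-7/4)·(7/2−0) + 5·(0−(31/8)) + (-7/2)·(31/8−(7/2))) = ½·(-49/8 − 155/8 − 21/16) = -429/32, so the ratio is (-429/32)/(-429/8) = 1/4.

1/4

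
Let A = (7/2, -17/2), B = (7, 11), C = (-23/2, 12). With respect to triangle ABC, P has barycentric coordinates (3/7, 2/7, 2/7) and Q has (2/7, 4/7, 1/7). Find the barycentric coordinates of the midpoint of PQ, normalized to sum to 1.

Since both coordinate triples sum to 1, the midpoint's barycentrics are the componentwise average.
(3/7+2/7)/2 = 5/14; similarly 3/7 and 3/14.

(5/14, 3/7, 3/14)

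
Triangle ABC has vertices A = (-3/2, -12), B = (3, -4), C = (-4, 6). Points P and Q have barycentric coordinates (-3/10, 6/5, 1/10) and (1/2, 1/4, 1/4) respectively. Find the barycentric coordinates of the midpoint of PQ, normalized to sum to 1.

Since both coordinate triples sum to 1, the midpoint's barycentrics are the componentwise average.
(-3/10+1/2)/2 = 1/10; similarly 29/40 and 7/40.

(1/10, 29/40, 7/40)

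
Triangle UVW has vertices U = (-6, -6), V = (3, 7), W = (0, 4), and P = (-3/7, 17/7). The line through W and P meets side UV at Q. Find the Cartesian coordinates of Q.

Barycentric coordinates of P with respect to UVW: (2/7, 3/7, 2/7).
On side UV the W-coordinate is zero; dropping P's W-weight 2/7 and renormalizing the remaining 2/7 : 3/7 gives weights 2/5, 3/5 on U, V.
Q = (2/5)·(-6, -6) + (3/5)·(3, 7) = (-3/5, 9/5).

(-3/5, 9/5)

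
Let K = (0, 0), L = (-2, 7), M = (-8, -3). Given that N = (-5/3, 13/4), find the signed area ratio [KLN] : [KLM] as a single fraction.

[KLM] = ½·(0·(7−(-3)) + (-2)·(-3−0) + (-8)·(0−7)) = ½·(0 + 6 + 56) = 31.
[KLN] = ½·(0·(7−(13/4)) + (-2)·(13/4−0) + (-5/3)·(0−7)) = ½·(0 − 13/2 + 35/3) = 31/12, so the ratio is (31/12)/31 = 1/12.

1/12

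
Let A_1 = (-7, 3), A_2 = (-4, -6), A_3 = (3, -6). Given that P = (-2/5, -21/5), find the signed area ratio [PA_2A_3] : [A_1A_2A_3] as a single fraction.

[A_1A_2A_3] = ½·((-7)·(-6−(-6)) + (-4)·(-6−3) + 3·(3−(-6))) = ½·(0 + 36 + 27) = 63/2.
[PA_2A_3] = ½·((-2/5)·(-6−(-6)) + (-4)·(-6−(-21/5)) + 3·(-21/5−(-6))) = ½·(0 + 36/5 + 27/5) = 63/10, so the ratio is (63/10)/(63/2) = 1/5.

1/5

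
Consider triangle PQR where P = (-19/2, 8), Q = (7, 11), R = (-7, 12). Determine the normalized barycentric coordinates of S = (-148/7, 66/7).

(6/7, -6/7, 1)

Signed area of the reference triangle: [PQR] = ½·((-19/2)·(11−12) + 7·(12−8) + (-7)·(8−11)) = ½·(19/2 + 28 + 21) = 117/4.
[SQR] = ½·((-148/7)·(11−12) + 7·(12−(66/7)) + (-7)·(66/7−11)) = ½·(148/7 + 18 + 11) = 351/14, so the P-coordinate is (351/14)/(117/4) = 6/7.
[PSR] = ½·((-19/2)·(66/7−12) + (-148/7)·(12−8) + (-7)·(8−(66/7))) = ½·(171/7 − 592/7 + 10) = -351/14, so the Q-coordinate is -6/7.
[PQS] = ½·((-19/2)·(11−(66/7)) + 7·(66/7−8) + (-148/7)·(8−11)) = ½·(-209/14 + 10 + 444/7) = 117/4, so the R-coordinate is 1.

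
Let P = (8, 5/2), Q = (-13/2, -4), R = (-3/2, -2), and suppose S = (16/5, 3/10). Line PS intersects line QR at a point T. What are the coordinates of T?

Barycentric coordinates of S with respect to PQR: (3/5, 1/5, 1/5).
On side QR the P-coordinate is zero; dropping S's P-weight 3/5 and renormalizing the remaining 1/5 : 1/5 gives weights 1/2, 1/2 on Q, R.
T = (1/2)·(-13/2, -4) + (1/2)·(-3/2, -2) = (-4, -3).

(-4, -3)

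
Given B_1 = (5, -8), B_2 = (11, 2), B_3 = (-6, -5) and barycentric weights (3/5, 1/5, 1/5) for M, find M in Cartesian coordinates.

(4, -27/5)

M = (3/5)·B_1 + (1/5)·B_2 + (1/5)·B_3.
x-coordinate: (3/5)·5 + (1/5)·11 + (1/5)·(-6) = 4.
y-coordinate: (3/5)·(-8) + (1/5)·2 + (1/5)·(-5) = -27/5.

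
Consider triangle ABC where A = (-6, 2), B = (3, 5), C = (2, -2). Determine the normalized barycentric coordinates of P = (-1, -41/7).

Signed area of the reference triangle: [ABC] = ½·((-6)·(5−(-2)) + 3·(-2−2) + 2·(2−5)) = ½·(-42 − 12 − 6) = -30.
[PBC] = ½·((-1)·(5−(-2)) + 3·(-2−(-41/7)) + 2·(-41/7−5)) = ½·(-7 + 81/7 − 152/7) = -60/7, so the A-coordinate is (-60/7)/(-30) = 2/7.
[APC] = ½·((-6)·(-41/7−(-2)) + (-1)·(-2−2) + 2·(2−(-41/7))) = ½·(162/7 + 4 + 110/7) = 150/7, so the B-coordinate is -5/7.
[ABP] = ½·((-6)·(5−(-41/7)) + 3·(-41/7−2) + (-1)·(2−5)) = ½·(-456/7 − 165/7 + 3) = -300/7, so the C-coordinate is 10/7.

(2/7, -5/7, 10/7)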